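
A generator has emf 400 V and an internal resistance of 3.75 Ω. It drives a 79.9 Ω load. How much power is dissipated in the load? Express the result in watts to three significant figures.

Find the circuit current first, then P = I²R for the load (series elements share I).
I = ε / (r + R) = 400 / (3.75 + 79.9) = 4.782 A
P_load = I² R = (4.782)² × 79.9 = 1827 W

1830 W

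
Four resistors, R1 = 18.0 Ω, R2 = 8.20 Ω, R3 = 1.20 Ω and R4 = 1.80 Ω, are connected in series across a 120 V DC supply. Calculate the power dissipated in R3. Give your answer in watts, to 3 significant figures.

20.3 W

Every series element carries the same I. Get I from the total resistance, then P = I² × R3.
R_total = 18.0 + 8.20 + 1.20 + 1.80 = 29.20 Ω
I = V / R_total = 120 / 29.20 = 4.110 A
P_R3 = I² × R3 = (4.110)² × 1.20 = 20.27 W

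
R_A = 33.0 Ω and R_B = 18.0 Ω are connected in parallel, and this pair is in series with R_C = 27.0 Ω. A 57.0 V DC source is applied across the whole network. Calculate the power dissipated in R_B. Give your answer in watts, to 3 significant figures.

Combine R_A and R_B into their parallel equivalent first, reducing the network to two series resistors.
R_p = (33.0×18.0)/(33.0+18.0) = 11.65 Ω
R_total = R_p + 27.0 = 11.65 + 27.0 = 38.65 Ω
I = V / R_total = 57.0 / 38.65 = 1.475 A
Voltage across the parallel pair: V_p = I × R_p = 1.475 × 11.65 = 17.18 V
Use P = V²/R for R_B with V = V_p.
P_R_B = (17.18)² / 18.0 = 16.39 W

16.4 W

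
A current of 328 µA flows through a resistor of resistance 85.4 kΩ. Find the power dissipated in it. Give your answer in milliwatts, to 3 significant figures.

9.19 mW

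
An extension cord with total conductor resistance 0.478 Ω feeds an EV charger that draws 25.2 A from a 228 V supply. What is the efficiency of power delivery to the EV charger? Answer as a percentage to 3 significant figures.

The extension cord carries the full 25.2 A.
P_line = I² R_line = (25.20)² × 0.478 = 303.5 W
P_source = V I = 228 × 25.20 = 5746 W; P_load = 5442 W
η = P_load / P_source = 5442 / 5746 = 0.9472

94.7 %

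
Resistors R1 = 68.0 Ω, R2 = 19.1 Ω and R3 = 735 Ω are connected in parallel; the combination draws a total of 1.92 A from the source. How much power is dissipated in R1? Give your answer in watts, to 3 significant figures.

11.6 W

The branches share the same voltage, but only the total current is given — find V from the equivalent resistance first.
1/R_eq = 1/68.0 + 1/19.1 + 1/735 ⇒ R_eq = 14.62 Ω
V = I_total × R_eq = 1.920 × 14.62 = 28.06 V
P_R1 = V² / R1 = (28.06)² / 68.0 = 11.58 W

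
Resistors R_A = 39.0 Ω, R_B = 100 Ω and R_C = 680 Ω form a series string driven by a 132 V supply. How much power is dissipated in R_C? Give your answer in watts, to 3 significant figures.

17.7 W

In a series string the same current flows through every resistor — find that current, then P = I²R for the one we want.
R_total = 39.0 + 100 + 680 = 819.0 Ω
I = V / R_total = 132 / 819.0 = 0.1612 A
P_R_C = I² × R_C = (0.1612)² × 680 = 17.66 W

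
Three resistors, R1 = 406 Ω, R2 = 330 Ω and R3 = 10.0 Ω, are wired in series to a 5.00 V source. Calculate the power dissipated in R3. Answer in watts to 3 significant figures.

0.000449 W

Every series element carries the same I. Get I from the total resistance, then P = I² × R3.
R_total = 406 + 330 + 10.0 = 746.0 Ω
I = V / R_total = 5.00 / 746.0 = 0.006702 A
P_R3 = I² × R3 = (0.006702)² × 10.0 = 0.0004492 W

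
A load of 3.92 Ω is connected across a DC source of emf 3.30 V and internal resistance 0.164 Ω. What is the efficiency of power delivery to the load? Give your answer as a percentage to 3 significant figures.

96.0 %

Efficiency is P_load / P_total. With a series r and R sharing the same I, P = I²R for each, so η = R/(R+r).
η = R / (R + r) = 3.92 / (3.92 + 0.164) = 0.9598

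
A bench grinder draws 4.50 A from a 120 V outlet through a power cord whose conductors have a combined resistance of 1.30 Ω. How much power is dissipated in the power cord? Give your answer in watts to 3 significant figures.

26.3 W

Only the current and the line resistance are needed for the I²R loss.
The power cord carries the full 4.50 A.
P_line = I² R_line = (4.500)² × 1.30 = 26.32 W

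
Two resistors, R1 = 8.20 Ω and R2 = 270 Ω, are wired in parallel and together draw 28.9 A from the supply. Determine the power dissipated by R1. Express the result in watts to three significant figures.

The branches share the same voltage, but only the total current is given — find V from the equivalent resistance first.
1/R_eq = 1/8.20 + 1/270 ⇒ R_eq = 7.958 Ω
V = I_total × R_eq = 28.90 × 7.958 = 230.0 V
P_R1 = V² / R1 = (230.0)² / 8.20 = 6451 W

6450 W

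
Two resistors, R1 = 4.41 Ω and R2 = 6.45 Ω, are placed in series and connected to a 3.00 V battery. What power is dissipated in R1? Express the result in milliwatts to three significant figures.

337 mW

Since the resistors are in series they all carry the loop current I = V/R_total; the power in any one is I²R.
R_total = 4.41 + 6.45 = 10.86 Ω
I = V / R_total = 3.00 / 10.86 = 0.2762 A
P_R1 = I² × R1 = (0.2762)² × 4.41 = 0.3365 W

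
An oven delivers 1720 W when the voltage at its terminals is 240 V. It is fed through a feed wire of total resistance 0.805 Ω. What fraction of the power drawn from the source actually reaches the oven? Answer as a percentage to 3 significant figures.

I = P / V = 1720 / 240 = 7.167 A through the feed wire.
P_line = I² R_line = (7.167)² × 0.805 = 41.35 W
P_source = P_load + P_line = 1720 + 41.35 = 1761 W
η = P_load / P_source = 1720 / 1761 = 0.9765

97.7 %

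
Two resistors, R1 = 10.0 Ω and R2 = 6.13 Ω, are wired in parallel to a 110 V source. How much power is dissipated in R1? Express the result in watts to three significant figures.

1210 W

Parallel branches share the same voltage; P = V²/R gives the branch power in one step.
P_R1 = V² / R1 = (110)² / 10.0 Ω = 1210 W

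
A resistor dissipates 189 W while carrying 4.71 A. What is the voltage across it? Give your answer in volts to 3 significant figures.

40.1 V

The two known quantities fix the third via V = P / I.
V = 189 / 4.710 = 40.13 V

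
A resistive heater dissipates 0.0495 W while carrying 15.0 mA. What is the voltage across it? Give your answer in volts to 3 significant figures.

3.30 V

Inverting the appropriate power form: V = P / I.
V = 0.0495 / 0.01500 = 3.300 V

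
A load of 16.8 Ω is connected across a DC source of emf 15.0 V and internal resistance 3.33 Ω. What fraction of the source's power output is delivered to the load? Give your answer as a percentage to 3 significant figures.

83.5 %

η = P_load/(P_load+P_int) = I²R/(I²R+I²r) = R/(R+r) — the I² cancels for series elements.
η = R / (R + r) = 16.8 / (16.8 + 3.33) = 0.8346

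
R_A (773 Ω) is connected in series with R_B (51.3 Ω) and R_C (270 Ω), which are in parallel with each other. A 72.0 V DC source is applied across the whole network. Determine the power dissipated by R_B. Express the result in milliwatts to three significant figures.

Reduce the parallel pair to R_p first; the network is then a simple series string.
R_p = (51.3×270)/(51.3+270) = 43.11 Ω
R_total = 773 + 43.11 = 816.1 Ω
I = V / R_total = 72.0 / 816.1 = 0.08822 A
Voltage across the parallel pair: V_p = I × R_p = 0.08822 × 43.11 = 3.803 V
R_B sees V_p directly, so P = V_p² / R_B.
P_R_B = (3.803)² / 51.3 = 0.2820 W

282 mW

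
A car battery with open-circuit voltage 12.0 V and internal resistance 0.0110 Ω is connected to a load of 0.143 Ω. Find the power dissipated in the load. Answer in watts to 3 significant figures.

Find the circuit current first, then P = I²R for the load (series elements share I).
I = ε / (r + R) = 12.0 / (0.0110 + 0.143) = 77.92 A
P_load = I² R = (77.92)² × 0.143 = 868.3 W

868 W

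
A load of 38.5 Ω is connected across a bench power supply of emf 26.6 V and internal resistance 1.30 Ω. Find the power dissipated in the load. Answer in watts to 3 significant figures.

The internal resistance and the load are in series, so the same I flows through both; get I from ε/(r+R), then I²R for the load.
I = ε / (r + R) = 26.6 / (1.30 + 38.5) = 0.6683 A
P_load = I² R = (0.6683)² × 38.5 = 17.20 W

17.2 W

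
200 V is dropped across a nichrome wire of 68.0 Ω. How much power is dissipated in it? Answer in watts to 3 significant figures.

588 W

With V across and R both known, P = V²/R gives the dissipation directly.
P = (200 V)² / 68.0 Ω = 588.2 W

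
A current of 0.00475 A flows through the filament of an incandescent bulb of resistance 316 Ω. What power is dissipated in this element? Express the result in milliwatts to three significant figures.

Knowing I and R, the power is just I²R — no need to find V first.
P = (0.004750 A)² × 316 Ω = 0.007130 W

7.13 mW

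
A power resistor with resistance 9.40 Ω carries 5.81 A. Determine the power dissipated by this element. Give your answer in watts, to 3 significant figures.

317 W

With I and R stated, P = I²R applies in one step.
P = (5.810 A)² × 9.40 Ω = 317.3 W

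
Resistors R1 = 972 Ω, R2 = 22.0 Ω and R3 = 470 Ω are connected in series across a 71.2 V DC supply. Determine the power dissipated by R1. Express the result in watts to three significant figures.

2.30 W

Since the resistors are in series they all carry the loop current I = V/R_total; the power in any one is I²R.
R_total = 972 + 22.0 + 470 = 1464 Ω
I = V / R_total = 71.2 / 1464 = 0.04863 A
P_R1 = I² × R1 = (0.04863)² × 972 = 2.299 W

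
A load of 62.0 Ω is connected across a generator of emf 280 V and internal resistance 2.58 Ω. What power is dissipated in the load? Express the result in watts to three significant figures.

Load and internal resistance form a series loop — compute the loop current, then the load power via I²R.
I = ε / (r + R) = 280 / (2.58 + 62.0) = 4.336 A
P_load = I² R = (4.336)² × 62.0 = 1165 W

1170 W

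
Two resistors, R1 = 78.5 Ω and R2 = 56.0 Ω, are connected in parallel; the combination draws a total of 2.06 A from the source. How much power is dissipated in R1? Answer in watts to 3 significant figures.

57.7 W

Only the total current is stated, so first find the parallel equivalent to get the voltage across the combination.
1/R_eq = 1/78.5 + 1/56.0 ⇒ R_eq = 32.68 Ω
V = I_total × R_eq = 2.060 × 32.68 = 67.33 V
P_R1 = V² / R1 = (67.33)² / 78.5 = 57.75 W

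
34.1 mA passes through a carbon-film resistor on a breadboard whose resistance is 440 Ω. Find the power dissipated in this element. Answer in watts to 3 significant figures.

0.512 W

Current and resistance are given, so P = I²R is the direct form.
P = (0.03410 A)² × 440 Ω = 0.5116 W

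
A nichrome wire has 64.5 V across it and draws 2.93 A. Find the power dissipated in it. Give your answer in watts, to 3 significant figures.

Both the voltage across and the current through the element are known, so P = V I applies directly.
P = 64.5 V × 2.930 A = 189.0 W

189 W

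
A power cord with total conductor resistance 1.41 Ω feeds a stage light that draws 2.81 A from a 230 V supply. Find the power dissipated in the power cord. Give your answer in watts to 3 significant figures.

11.1 W

Line loss is just I²R for the cable — we know both I and R_line directly.
The power cord carries the full 2.81 A.
P_line = I² R_line = (2.810)² × 1.41 = 11.13 W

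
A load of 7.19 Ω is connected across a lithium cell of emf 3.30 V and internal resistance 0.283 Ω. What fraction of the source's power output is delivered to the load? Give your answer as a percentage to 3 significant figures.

Efficiency is P_load / P_total. With a series r and R sharing the same I, P = I²R for each, so η = R/(R+r).
η = R / (R + r) = 7.19 / (7.19 + 0.283) = 0.9621

96.2 %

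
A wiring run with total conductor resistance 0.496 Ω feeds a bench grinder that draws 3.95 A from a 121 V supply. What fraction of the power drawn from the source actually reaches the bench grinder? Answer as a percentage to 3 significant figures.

98.4 %

The wiring run carries the full 3.95 A.
P_line = I² R_line = (3.950)² × 0.496 = 7.739 W
P_source = V I = 121 × 3.950 = 478.0 W; P_load = 470.2 W
η = P_load / P_source = 470.2 / 478.0 = 0.9838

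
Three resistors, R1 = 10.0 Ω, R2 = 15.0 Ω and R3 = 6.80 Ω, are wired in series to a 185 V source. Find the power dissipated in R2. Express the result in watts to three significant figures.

The current is common to all series resistors; compute it, then apply P = I²R for the target.
R_total = 10.0 + 15.0 + 6.80 = 31.80 Ω
I = V / R_total = 185 / 31.80 = 5.818 A
P_R2 = I² × R2 = (5.818)² × 15.0 = 507.7 W

508 W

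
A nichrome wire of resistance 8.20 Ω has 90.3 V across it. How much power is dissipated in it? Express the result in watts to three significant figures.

With V across and R both known, P = V²/R gives the dissipation directly.
P = (90.3 V)² / 8.20 Ω = 994.4 W

994 W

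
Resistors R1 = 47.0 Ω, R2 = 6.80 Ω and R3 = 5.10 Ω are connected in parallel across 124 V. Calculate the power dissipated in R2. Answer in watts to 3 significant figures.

2260 W

Every branch has 124 V across it, so for R2 the power is simply V²/R.
P_R2 = V² / R2 = (124)² / 6.80 Ω = 2261 W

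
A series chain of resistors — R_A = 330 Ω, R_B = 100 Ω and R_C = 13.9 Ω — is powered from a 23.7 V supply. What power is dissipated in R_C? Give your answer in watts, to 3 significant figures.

0.0396 W

Since the resistors are in series they all carry the loop current I = V/R_total; the power in any one is I²R.
R_total = 330 + 100 + 13.9 = 443.9 Ω
I = V / R_total = 23.7 / 443.9 = 0.05339 A
P_R_C = I² × R_C = (0.05339)² × 13.9 = 0.03962 W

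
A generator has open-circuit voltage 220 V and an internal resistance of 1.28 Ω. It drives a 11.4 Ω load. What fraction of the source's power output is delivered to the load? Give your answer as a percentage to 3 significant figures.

89.9 %

Efficiency is P_load / P_total. With a series r and R sharing the same I, P = I²R for each, so η = R/(R+r).
η = R / (R + r) = 11.4 / (11.4 + 1.28) = 0.8991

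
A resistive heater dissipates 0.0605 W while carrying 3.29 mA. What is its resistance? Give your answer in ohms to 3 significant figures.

5590 Ω

From P = V I = I²R = V²/R, with the two given quantities we get R = P / I².
R = 0.0605 / (0.003290)² = 5589 Ω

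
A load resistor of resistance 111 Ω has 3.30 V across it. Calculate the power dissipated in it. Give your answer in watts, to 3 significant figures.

0.0981 W

We know the drop across the element and its resistance — P = V²/R, one step.
P = (3.30 V)² / 111 Ω = 0.09811 W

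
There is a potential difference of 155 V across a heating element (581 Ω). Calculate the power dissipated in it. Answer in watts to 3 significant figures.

41.4 W

With V across and R both known, P = V²/R gives the dissipation directly.
P = (155 V)² / 581 Ω = 41.35 W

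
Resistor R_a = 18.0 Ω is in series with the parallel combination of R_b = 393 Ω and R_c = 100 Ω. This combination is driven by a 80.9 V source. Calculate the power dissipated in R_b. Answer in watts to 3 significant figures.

Reduce the parallel pair to R_p first; the network is then a simple series string.
R_p = (393×100)/(393+100) = 79.72 Ω
R_total = 18.0 + 79.72 = 97.72 Ω
I = V / R_total = 80.9 / 97.72 = 0.8279 A
Voltage across the parallel pair: V_p = I × R_p = 0.8279 × 79.72 = 66.00 V
R_b is across V_p, so use P = V²/R for that branch.
P_R_b = (66.00)² / 393 = 11.08 W

11.1 W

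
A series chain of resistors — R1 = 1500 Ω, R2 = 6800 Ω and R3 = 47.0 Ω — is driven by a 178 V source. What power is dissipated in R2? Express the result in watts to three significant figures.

3.09 W

Since the resistors are in series they all carry the loop current I = V/R_total; the power in any one is I²R.
R_total = 1500 + 6800 + 47.0 = 8347 Ω
I = V / R_total = 178 / 8347 = 0.02133 A
P_R2 = I² × R2 = (0.02133)² × 6800 = 3.092 W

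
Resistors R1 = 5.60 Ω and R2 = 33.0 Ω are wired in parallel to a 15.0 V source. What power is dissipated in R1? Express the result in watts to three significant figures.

R1 sits directly across the source, so P = V²/R with V = 15.0 V.
P_R1 = V² / R1 = (15.0)² / 5.60 Ω = 40.18 W

40.2 W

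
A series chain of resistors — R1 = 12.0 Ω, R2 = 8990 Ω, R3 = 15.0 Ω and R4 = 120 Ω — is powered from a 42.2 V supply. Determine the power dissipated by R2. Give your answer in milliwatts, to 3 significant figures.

192 mW

Series elements share the same current, so find I first, then use P = I²R.
R_total = 12.0 + 8990 + 15.0 + 120 = 9137 Ω
I = V / R_total = 42.2 / 9137 = 0.004619 A
P_R2 = I² × R2 = (0.004619)² × 8990 = 0.1918 W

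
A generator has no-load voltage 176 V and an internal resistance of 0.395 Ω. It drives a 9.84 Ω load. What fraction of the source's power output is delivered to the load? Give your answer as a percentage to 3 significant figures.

Both r and R carry the same current, so the power split is just the resistance split: η = R/(R+r).
η = R / (R + r) = 9.84 / (9.84 + 0.395) = 0.9614

96.1 %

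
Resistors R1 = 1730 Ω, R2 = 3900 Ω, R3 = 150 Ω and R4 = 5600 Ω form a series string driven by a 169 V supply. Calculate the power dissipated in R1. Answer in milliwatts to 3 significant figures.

382 mW

The current is common to all series resistors; compute it, then apply P = I²R for the target.
R_total = 1730 + 3900 + 150 + 5600 = 11380 Ω
I = V / R_total = 169 / 11380 = 0.01485 A
P_R1 = I² × R1 = (0.01485)² × 1730 = 0.3815 W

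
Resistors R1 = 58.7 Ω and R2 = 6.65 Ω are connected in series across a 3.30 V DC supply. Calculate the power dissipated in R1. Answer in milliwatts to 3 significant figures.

150 mW

Since the resistors are in series they all carry the loop current I = V/R_total; the power in any one is I²R.
R_total = 58.7 + 6.65 = 65.35 Ω
I = V / R_total = 3.30 / 65.35 = 0.05050 A
P_R1 = I² × R1 = (0.05050)² × 58.7 = 0.1497 W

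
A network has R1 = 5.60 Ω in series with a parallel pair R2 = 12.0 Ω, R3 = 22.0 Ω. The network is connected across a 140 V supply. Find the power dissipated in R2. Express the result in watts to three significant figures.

Collapse R2‖R3 to a single equivalent, reducing the network to two series elements.
R_p = (12.0×22.0)/(12.0+22.0) = 7.765 Ω
R_total = 5.60 + 7.765 = 13.36 Ω
I = V / R_total = 140 / 13.36 = 10.48 A
Voltage across the parallel pair: V_p = I × R_p = 10.48 × 7.765 = 81.34 V
R2 is across V_p, so use P = V²/R for that branch.
P_R2 = (81.34)² / 12.0 = 551.3 W

551 W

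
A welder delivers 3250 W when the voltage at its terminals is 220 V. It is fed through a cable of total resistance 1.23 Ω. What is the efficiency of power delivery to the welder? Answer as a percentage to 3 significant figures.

I = P / V = 3250 / 220 = 14.77 A through the cable.
P_line = I² R_line = (14.77)² × 1.23 = 268.4 W
P_source = P_load + P_line = 3250 + 268.4 = 3518 W
η = P_load / P_source = 3250 / 3518 = 0.9237

92.4 %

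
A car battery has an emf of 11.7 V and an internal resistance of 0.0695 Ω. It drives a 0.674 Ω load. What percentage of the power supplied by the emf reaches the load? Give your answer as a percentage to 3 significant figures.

90.7 %

Both r and R carry the same current, so the power split is just the resistance split: η = R/(R+r).
η = R / (R + r) = 0.674 / (0.674 + 0.0695) = 0.9065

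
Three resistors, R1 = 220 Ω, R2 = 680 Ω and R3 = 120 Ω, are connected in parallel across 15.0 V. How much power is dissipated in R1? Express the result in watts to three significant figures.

Each parallel branch sees the full supply voltage, so P = V²/R applies directly to the target branch.
P_R1 = V² / R1 = (15.0)² / 220 Ω = 1.023 W

1.02 W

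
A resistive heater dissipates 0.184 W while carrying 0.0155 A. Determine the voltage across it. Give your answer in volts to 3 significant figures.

From P = V I = I²R = V²/R, with the two given quantities we get V = P / I.
V = 0.184 / 0.01550 = 11.87 V

11.9 V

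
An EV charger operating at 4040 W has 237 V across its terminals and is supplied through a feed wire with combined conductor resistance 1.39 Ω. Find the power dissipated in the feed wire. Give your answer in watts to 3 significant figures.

404 W

The feed wire is a series resistance carrying the load current; its dissipation is I²R_line.
I = P / V = 4040 / 237 = 17.05 A through the feed wire.
P_line = I² R_line = (17.05)² × 1.39 = 403.9 W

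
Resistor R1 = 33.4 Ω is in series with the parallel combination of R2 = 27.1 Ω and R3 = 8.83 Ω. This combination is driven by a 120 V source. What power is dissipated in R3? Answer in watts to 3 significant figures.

45.1 W

Collapse R2‖R3 to a single equivalent, reducing the network to two series elements.
R_p = (27.1×8.83)/(27.1+8.83) = 6.660 Ω
R_total = 33.4 + 6.660 = 40.06 Ω
I = V / R_total = 120 / 40.06 = 2.996 A
Voltage across the parallel pair: V_p = I × R_p = 2.996 × 6.660 = 19.95 V
With V_p across R3, its power is V_p²/R3.
P_R3 = (19.95)² / 8.83 = 45.07 W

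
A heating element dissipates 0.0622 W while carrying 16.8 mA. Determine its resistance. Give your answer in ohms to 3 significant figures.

220 Ω

Inverting the appropriate power form: R = P / I².
R = 0.0622 / (0.01680)² = 220.4 Ω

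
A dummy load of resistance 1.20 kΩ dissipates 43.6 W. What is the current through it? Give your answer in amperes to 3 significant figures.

0.191 A

Inverting the appropriate power form: I = √(P / R).
I = √(43.6 / 1200) = 0.1906 A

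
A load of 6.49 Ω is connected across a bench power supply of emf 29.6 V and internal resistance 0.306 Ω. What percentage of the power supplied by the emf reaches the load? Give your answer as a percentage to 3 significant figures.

95.5 %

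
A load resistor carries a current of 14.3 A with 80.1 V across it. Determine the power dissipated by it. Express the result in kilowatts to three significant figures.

1.15 kW

Both the voltage across and the current through the element are known, so P = V I applies directly.
P = 80.1 V × 14.30 A = 1145 W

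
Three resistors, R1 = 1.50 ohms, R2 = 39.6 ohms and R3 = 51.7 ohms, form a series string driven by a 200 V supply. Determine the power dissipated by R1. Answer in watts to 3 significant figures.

Every series element carries the same I. Get I from the total resistance, then P = I² × R1.
R_total = 1.50 + 39.6 + 51.7 = 92.80 Ω
I = V / R_total = 200 / 92.80 = 2.155 A
P_R1 = I² × R1 = (2.155)² × 1.50 = 6.967 W

6.97 W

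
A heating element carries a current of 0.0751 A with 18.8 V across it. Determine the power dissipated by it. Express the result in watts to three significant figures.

1.41 W

V and I are known directly — P = V I, no intermediate step needed.
P = 18.8 V × 0.07510 A = 1.412 W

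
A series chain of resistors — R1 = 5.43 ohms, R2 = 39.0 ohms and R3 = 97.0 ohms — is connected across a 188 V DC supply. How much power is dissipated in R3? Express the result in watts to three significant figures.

171 W

In a series string the same current flows through every resistor — find that current, then P = I²R for the one we want.
R_total = 5.43 + 39.0 + 97.0 = 141.4 Ω
I = V / R_total = 188 / 141.4 = 1.329 A
P_R3 = I² × R3 = (1.329)² × 97.0 = 171.4 W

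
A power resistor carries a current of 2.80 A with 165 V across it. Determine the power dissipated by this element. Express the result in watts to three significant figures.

V and I are known directly — P = V I, no intermediate step needed.
P = 165 V × 2.800 A = 462.0 W

462 W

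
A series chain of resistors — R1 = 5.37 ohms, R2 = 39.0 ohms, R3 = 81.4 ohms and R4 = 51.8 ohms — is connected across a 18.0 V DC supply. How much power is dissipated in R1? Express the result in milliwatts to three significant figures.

The current is common to all series resistors; compute it, then apply P = I²R for the target.
R_total = 5.37 + 39.0 + 81.4 + 51.8 = 177.6 Ω
I = V / R_total = 18.0 / 177.6 = 0.1014 A
P_R1 = I² × R1 = (0.1014)² × 5.37 = 0.05518 W

55.2 mW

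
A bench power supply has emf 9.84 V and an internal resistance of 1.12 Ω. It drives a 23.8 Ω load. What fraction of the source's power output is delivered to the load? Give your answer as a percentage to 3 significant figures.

95.5 %

Efficiency is P_load / P_total. With a series r and R sharing the same I, P = I²R for each, so η = R/(R+r).
η = R / (R + r) = 23.8 / (23.8 + 1.12) = 0.9551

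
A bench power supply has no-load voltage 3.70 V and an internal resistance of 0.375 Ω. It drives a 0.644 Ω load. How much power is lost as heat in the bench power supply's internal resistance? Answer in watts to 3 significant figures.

The internal resistance carries the same current as the load; P_int = I²r.
I = ε / (r + R) = 3.70 / (0.375 + 0.644) = 3.631 A
P_int = I² r = (3.631)² × 0.375 = 4.944 W

4.94 W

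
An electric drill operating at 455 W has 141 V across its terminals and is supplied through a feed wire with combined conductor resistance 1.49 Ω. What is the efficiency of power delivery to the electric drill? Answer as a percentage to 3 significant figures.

96.7 %

I = P / V = 455 / 141 = 3.227 A through the feed wire.
P_line = I² R_line = (3.227)² × 1.49 = 15.52 W
P_source = P_load + P_line = 455.0 + 15.52 = 470.5 W
η = P_load / P_source = 455.0 / 470.5 = 0.9670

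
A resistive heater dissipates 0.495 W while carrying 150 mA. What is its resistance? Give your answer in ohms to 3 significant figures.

22.0 Ω

From P = V I = I²R = V²/R, with the two given quantities we get R = P / I².
R = 0.495 / (0.1500)² = 22.00 Ω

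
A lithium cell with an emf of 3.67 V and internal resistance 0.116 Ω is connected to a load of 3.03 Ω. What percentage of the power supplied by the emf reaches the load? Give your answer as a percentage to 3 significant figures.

η = P_load/(P_load+P_int) = I²R/(I²R+I²r) = R/(R+r) — the I² cancels for series elements.
η = R / (R + r) = 3.03 / (3.03 + 0.116) = 0.9631

96.3 %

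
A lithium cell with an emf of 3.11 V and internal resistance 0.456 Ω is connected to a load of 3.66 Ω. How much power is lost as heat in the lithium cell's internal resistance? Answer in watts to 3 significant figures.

r is in series with the load, so it carries the full circuit current — the loss in it is I²r.
I = ε / (r + R) = 3.11 / (0.456 + 3.66) = 0.7556 A
P_int = I² r = (0.7556)² × 0.456 = 0.2603 W

0.260 W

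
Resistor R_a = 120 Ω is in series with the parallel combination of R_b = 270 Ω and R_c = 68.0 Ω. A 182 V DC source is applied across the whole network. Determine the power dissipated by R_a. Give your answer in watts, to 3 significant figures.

131 W

First combine the parallel branches into one equivalent R_p, then R_a + R_p is a series pair.
R_p = (270×68.0)/(270+68.0) = 54.32 Ω
R_total = 120 + 54.32 = 174.3 Ω
I = V / R_total = 182 / 174.3 = 1.044 A
R_a is in the main series path, so its power is I²R_a.
P_R_a = (1.044)² × 120 = 130.8 W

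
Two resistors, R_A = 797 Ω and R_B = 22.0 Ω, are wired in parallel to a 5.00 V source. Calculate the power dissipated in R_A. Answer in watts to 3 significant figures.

0.0314 W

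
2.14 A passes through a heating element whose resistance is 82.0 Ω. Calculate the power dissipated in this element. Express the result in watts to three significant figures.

376 W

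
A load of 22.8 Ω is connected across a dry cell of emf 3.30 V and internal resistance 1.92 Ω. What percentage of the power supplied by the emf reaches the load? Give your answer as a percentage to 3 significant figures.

92.2 %

Both r and R carry the same current, so the power split is just the resistance split: η = R/(R+r).
η = R / (R + r) = 22.8 / (22.8 + 1.92) = 0.9223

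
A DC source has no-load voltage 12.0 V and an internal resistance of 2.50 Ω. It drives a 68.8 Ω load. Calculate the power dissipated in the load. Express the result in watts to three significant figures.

The internal resistance and the load are in series, so the same I flows through both; get I from ε/(r+R), then I²R for the load.
I = ε / (r + R) = 12.0 / (2.50 + 68.8) = 0.1683 A
P_load = I² R = (0.1683)² × 68.8 = 1.949 W

1.95 W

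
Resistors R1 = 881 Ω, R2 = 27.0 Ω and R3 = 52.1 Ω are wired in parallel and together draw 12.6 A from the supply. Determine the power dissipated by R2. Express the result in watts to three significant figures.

1790 W

Only the total current is stated, so first find the parallel equivalent to get the voltage across the combination.
1/R_eq = 1/881 + 1/27.0 + 1/52.1 ⇒ R_eq = 17.43 Ω
V = I_total × R_eq = 12.60 × 17.43 = 219.6 V
P_R2 = V² / R2 = (219.6)² / 27.0 = 1787 W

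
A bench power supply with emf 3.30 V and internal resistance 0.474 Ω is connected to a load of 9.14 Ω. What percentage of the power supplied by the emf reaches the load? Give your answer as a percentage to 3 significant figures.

Both r and R carry the same current, so the power split is just the resistance split: η = R/(R+r).
η = R / (R + r) = 9.14 / (9.14 + 0.474) = 0.9507

95.1 %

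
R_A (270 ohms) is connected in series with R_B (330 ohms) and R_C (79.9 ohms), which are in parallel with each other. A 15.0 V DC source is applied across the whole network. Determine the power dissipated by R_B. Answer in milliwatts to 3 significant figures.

Replace R_B and R_C with their parallel equivalent so the circuit becomes R_A in series with R_p.
R_p = (330×79.9)/(330+79.9) = 64.33 Ω
R_total = 270 + 64.33 = 334.3 Ω
I = V / R_total = 15.0 / 334.3 = 0.04487 A
Voltage across the parallel pair: V_p = I × R_p = 0.04487 × 64.33 = 2.886 V
R_B sees V_p directly, so P = V_p² / R_B.
P_R_B = (2.886)² / 330 = 0.02524 W

25.2 mW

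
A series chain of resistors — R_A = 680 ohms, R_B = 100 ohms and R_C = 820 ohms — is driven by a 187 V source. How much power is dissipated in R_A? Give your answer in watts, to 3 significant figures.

9.29 W

The current is common to all series resistors; compute it, then apply P = I²R for the target.
R_total = 680 + 100 + 820 = 1600 Ω
I = V / R_total = 187 / 1600 = 0.1169 A
P_R_A = I² × R_A = (0.1169)² × 680 = 9.289 W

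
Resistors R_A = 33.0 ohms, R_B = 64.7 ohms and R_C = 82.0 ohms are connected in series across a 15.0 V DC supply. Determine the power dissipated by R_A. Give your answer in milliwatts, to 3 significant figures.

230 mW

Since the resistors are in series they all carry the loop current I = V/R_total; the power in any one is I²R.
R_total = 33.0 + 64.7 + 82.0 = 179.7 Ω
I = V / R_total = 15.0 / 179.7 = 0.08347 A
P_R_A = I² × R_A = (0.08347)² × 33.0 = 0.2299 W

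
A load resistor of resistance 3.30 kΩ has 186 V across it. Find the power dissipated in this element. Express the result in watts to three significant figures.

We know the drop across the element and its resistance — P = V²/R, one step.
P = (186 V)² / 3300 Ω = 10.48 W

10.5 W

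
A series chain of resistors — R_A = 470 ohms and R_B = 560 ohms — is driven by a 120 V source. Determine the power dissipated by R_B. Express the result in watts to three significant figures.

Since the resistors are in series they all carry the loop current I = V/R_total; the power in any one is I²R.
R_total = 470 + 560 = 1030 Ω
I = V / R_total = 120 / 1030 = 0.1165 A
P_R_B = I² × R_B = (0.1165)² × 560 = 7.601 W

7.60 W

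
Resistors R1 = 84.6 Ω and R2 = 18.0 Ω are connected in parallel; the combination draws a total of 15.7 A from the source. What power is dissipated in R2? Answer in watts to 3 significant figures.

3020 W

Parallel branches share V, not I — compute V via R_eq, then use V²/R for the target branch.
1/R_eq = 1/84.6 + 1/18.0 ⇒ R_eq = 14.84 Ω
V = I_total × R_eq = 15.70 × 14.84 = 233.0 V
P_R2 = V² / R2 = (233.0)² / 18.0 = 3017 W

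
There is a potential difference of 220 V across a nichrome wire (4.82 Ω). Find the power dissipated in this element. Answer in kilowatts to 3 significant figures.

10.0 kW

With V across and R both known, P = V²/R gives the dissipation directly.
P = (220 V)² / 4.82 Ω = 10040 W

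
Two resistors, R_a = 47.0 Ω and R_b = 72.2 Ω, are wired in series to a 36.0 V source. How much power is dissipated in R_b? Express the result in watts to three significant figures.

Since the resistors are in series they all carry the loop current I = V/R_total; the power in any one is I²R.
R_total = 47.0 + 72.2 = 119.2 Ω
I = V / R_total = 36.0 / 119.2 = 0.3020 A
P_R_b = I² × R_b = (0.3020)² × 72.2 = 6.586 W

6.59 W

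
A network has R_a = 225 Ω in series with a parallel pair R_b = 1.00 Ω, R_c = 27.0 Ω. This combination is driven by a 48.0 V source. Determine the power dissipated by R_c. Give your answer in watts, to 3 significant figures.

0.00155 W

First combine the parallel branches into one equivalent R_p, then R_a + R_p is a series pair.
R_p = (1.00×27.0)/(1.00+27.0) = 0.9643 Ω
R_total = 225 + 0.9643 = 226.0 Ω
I = V / R_total = 48.0 / 226.0 = 0.2124 A
Voltage across the parallel pair: V_p = I × R_p = 0.2124 × 0.9643 = 0.2048 V
R_c sees V_p directly, so P = V_p² / R_c.
P_R_c = (0.2048)² / 27.0 = 0.001554 W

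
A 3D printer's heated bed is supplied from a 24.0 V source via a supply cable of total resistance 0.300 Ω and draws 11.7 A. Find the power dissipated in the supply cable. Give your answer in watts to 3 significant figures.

41.1 W

The supply cable and load are in series, so the same current flows in both; the loss is I²R_line.
The supply cable carries the full 11.7 A.
P_line = I² R_line = (11.70)² × 0.300 = 41.07 W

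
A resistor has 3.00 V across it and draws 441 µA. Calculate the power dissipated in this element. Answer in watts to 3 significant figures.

0.00132 W

V and I are known directly — P = V I, no intermediate step needed.
P = 3.00 V × 0.0004410 A = 0.001323 W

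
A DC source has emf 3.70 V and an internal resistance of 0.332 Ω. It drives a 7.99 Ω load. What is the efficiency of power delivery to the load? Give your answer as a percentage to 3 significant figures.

96.0 %

Both r and R carry the same current, so the power split is just the resistance split: η = R/(R+r).
η = R / (R + r) = 7.99 / (7.99 + 0.332) = 0.9601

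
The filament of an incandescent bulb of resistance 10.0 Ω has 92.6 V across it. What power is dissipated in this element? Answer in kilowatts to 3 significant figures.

0.857 kW

With V across and R both known, P = V²/R gives the dissipation directly.
P = (92.6 V)² / 10.0 Ω = 857.5 W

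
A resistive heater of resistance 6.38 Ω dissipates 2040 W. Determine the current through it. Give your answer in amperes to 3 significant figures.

17.9 A

From P = V I = I²R = V²/R, with the two given quantities we get I = √(P / R).
I = √(2040 / 6.38) = 17.88 A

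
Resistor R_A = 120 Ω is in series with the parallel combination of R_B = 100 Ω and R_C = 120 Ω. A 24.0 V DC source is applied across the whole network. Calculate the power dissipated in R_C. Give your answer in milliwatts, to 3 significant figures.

469 mW

Reduce the parallel pair to R_p first; the network is then a simple series string.
R_p = (100×120)/(100+120) = 54.55 Ω
R_total = 120 + 54.55 = 174.5 Ω
I = V / R_total = 24.0 / 174.5 = 0.1375 A
Voltage across the parallel pair: V_p = I × R_p = 0.1375 × 54.55 = 7.500 V
R_C sees V_p directly, so P = V_p² / R_C.
P_R_C = (7.500)² / 120 = 0.4687 W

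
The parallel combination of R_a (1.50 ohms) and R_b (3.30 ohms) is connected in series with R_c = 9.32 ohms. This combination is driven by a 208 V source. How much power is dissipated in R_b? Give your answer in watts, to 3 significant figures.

130 W

Reduce the parallel combination to a single R_p; the circuit then becomes R_p in series with the remaining resistor.
R_p = (1.50×3.30)/(1.50+3.30) = 1.031 Ω
R_total = R_p + 9.32 = 1.031 + 9.32 = 10.35 Ω
I = V / R_total = 208 / 10.35 = 20.09 A
Voltage across the parallel pair: V_p = I × R_p = 20.09 × 1.031 = 20.72 V
Use P = V²/R for R_b with V = V_p.
P_R_b = (20.72)² / 3.30 = 130.1 W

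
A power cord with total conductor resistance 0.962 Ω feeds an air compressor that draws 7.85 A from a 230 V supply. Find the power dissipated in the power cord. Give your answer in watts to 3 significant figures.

59.3 W

Line loss is just I²R for the cable — we know both I and R_line directly.
The power cord carries the full 7.85 A.
P_line = I² R_line = (7.850)² × 0.962 = 59.28 W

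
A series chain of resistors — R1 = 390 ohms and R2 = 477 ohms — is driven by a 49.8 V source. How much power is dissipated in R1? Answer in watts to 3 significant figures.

1.29 W

Series elements share the same current, so find I first, then use P = I²R.
R_total = 390 + 477 = 867.0 Ω
I = V / R_total = 49.8 / 867.0 = 0.05744 A
P_R1 = I² × R1 = (0.05744)² × 390 = 1.287 W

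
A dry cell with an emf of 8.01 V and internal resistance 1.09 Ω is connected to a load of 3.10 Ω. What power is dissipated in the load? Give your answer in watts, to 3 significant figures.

11.3 W

Load and internal resistance form a series loop — compute the loop current, then the load power via I²R.
I = ε / (r + R) = 8.01 / (1.09 + 3.10) = 1.912 A
P_load = I² R = (1.912)² × 3.10 = 11.33 W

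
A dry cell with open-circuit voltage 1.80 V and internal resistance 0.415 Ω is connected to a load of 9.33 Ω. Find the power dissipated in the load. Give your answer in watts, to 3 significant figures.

With r and R in series, I = ε/(r+R); the load dissipates I²R.
I = ε / (r + R) = 1.80 / (0.415 + 9.33) = 0.1847 A
P_load = I² R = (0.1847)² × 9.33 = 0.3183 W

0.318 W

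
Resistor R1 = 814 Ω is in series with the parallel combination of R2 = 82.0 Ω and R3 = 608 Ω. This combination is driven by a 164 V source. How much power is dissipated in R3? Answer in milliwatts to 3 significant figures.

Collapse R2‖R3 to a single equivalent, reducing the network to two series elements.
R_p = (82.0×608)/(82.0+608) = 72.26 Ω
R_total = 814 + 72.26 = 886.3 Ω
I = V / R_total = 164 / 886.3 = 0.1850 A
Voltage across the parallel pair: V_p = I × R_p = 0.1850 × 72.26 = 13.37 V
With V_p across R3, its power is V_p²/R3.
P_R3 = (13.37)² / 608 = 0.2940 W

294 mW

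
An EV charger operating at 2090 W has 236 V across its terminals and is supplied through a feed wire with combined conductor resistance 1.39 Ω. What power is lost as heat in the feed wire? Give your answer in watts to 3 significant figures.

109 W

Only the current and the line resistance are needed for the I²R loss.
I = P / V = 2090 / 236 = 8.856 A through the feed wire.
P_line = I² R_line = (8.856)² × 1.39 = 109.0 W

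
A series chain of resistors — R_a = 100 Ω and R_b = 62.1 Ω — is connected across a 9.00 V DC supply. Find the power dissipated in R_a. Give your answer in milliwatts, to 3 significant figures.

308 mW

Since the resistors are in series they all carry the loop current I = V/R_total; the power in any one is I²R.
R_total = 100 + 62.1 = 162.1 Ω
I = V / R_total = 9.00 / 162.1 = 0.05552 A
P_R_a = I² × R_a = (0.05552)² × 100 = 0.3083 W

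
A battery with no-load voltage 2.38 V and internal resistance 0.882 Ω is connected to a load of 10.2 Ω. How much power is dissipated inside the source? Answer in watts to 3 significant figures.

r is in series with the load, so it carries the full circuit current — the loss in it is I²r.
I = ε / (r + R) = 2.38 / (0.882 + 10.2) = 0.2148 A
P_int = I² r = (0.2148)² × 0.882 = 0.04068 W

0.0407 W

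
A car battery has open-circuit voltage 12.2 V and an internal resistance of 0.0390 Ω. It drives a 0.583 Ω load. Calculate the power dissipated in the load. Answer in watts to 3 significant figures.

With r and R in series, I = ε/(r+R); the load dissipates I²R.
I = ε / (r + R) = 12.2 / (0.0390 + 0.583) = 19.61 A
P_load = I² R = (19.61)² × 0.583 = 224.3 W

224 W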